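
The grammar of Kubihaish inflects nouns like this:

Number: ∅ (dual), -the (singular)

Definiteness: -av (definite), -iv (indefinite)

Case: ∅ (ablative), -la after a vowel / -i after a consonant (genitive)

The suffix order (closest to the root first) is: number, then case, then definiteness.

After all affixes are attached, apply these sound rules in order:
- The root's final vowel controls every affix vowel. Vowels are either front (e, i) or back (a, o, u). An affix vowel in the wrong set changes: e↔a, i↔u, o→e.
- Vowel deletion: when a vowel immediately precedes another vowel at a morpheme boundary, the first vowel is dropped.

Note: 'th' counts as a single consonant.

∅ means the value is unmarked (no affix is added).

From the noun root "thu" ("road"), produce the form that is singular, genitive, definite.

Attach number singular -the → thuthe.
Attach case genitive -la (after vowel 'e') → thuthela.
Attach definiteness definite -av → thuthelaav.
Apply vowel harmony: thuthelaav → thuthalaav.
Apply vowel deletion: thuthalaav → thuthalav.

thuthalav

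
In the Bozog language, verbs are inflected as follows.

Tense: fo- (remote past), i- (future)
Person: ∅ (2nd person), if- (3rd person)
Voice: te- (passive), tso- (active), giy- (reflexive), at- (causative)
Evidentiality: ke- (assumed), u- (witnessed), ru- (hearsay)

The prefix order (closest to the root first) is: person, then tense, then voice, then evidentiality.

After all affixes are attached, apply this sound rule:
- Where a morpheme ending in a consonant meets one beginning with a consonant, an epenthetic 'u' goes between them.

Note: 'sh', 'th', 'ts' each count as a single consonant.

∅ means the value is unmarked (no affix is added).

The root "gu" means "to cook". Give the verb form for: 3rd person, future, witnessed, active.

Attach person 3rd person if- → ifgu.
Attach tense future i- → iifgu.
Attach voice active tso- → tsoiifgu.
Attach evidentiality witnessed u- → utsoiifgu.
Apply epenthesis: utsoiifgu → utsoiifugu.

utsoiifugu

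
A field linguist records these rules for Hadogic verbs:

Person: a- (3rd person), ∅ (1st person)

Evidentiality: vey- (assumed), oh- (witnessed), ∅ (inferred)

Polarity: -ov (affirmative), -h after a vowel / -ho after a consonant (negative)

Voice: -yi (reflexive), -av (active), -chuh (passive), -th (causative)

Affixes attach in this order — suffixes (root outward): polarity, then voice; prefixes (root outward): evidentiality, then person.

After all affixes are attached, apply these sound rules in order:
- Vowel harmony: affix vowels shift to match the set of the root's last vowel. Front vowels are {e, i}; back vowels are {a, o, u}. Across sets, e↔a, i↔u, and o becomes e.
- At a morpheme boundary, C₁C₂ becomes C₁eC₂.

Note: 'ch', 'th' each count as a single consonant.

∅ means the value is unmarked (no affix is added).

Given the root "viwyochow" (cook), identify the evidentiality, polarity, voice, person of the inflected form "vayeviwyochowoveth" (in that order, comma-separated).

assumed, affirmative, causative, 1st person

Segment: vey-viwyochow-ov-th.
evidentiality: vey- → assumed.
polarity: -ov → affirmative.
voice: -th → causative.
person: ∅ → 1st person.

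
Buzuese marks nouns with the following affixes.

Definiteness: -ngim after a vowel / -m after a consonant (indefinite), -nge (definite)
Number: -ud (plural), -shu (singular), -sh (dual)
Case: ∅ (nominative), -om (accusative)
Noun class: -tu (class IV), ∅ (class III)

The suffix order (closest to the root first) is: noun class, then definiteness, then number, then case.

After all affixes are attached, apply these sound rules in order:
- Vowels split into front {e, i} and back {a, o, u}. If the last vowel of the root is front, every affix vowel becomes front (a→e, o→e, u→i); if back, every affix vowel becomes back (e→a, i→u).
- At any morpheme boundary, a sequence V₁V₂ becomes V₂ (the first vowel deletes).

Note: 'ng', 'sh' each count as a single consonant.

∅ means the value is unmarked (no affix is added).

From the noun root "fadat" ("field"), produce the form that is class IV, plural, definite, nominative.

fadattungud

Attach noun class class IV -tu → fadattu.
Attach definiteness definite -nge → fadattunge.
Attach number plural -ud → fadattungeud.
case = nominative: zero marking, form stays fadattungeud.
Apply vowel harmony: fadattungeud → fadattungaud.
Apply vowel deletion: fadattungaud → fadattungud.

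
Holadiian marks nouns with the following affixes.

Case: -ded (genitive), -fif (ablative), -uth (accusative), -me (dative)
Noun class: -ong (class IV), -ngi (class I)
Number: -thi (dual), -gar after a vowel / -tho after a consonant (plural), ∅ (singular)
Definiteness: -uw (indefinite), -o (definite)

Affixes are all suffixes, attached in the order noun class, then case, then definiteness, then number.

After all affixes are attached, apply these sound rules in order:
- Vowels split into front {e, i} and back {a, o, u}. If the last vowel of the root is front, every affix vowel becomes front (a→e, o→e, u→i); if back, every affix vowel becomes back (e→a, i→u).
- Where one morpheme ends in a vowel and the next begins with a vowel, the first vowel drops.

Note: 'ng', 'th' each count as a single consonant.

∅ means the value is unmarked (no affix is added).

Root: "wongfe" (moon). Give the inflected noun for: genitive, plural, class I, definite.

Attach noun class class I -ngi → wongfengi.
Attach case genitive -ded → wongfengided.
Attach definiteness definite -o → wongfengidedo.
Attach number plural -gar (after vowel 'o') → wongfengidedogar.
Apply vowel harmony: wongfengidedogar → wongfengidedeger.
Vowel deletion: no change.

wongfengidedeger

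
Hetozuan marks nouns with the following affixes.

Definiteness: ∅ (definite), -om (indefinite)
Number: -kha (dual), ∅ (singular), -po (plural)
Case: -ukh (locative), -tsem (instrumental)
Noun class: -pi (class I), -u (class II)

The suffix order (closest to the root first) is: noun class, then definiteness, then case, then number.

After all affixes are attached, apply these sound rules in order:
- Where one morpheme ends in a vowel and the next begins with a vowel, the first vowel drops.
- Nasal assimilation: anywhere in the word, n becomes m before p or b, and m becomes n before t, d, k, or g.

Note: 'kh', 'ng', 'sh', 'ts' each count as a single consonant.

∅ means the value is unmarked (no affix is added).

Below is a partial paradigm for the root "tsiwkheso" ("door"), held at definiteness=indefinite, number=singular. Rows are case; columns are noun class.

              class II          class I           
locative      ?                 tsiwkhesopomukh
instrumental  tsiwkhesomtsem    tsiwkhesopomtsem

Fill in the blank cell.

tsiwkhesomukh

Attach noun class class II -u → tsiwkhesou.
Attach definiteness indefinite -om → tsiwkhesouom.
Attach case locative -ukh → tsiwkhesouomukh.
number = singular: zero marking, form stays tsiwkhesouomukh.
Apply vowel deletion: tsiwkhesouomukh → tsiwkhesomukh.
Nasal assimilation: no change.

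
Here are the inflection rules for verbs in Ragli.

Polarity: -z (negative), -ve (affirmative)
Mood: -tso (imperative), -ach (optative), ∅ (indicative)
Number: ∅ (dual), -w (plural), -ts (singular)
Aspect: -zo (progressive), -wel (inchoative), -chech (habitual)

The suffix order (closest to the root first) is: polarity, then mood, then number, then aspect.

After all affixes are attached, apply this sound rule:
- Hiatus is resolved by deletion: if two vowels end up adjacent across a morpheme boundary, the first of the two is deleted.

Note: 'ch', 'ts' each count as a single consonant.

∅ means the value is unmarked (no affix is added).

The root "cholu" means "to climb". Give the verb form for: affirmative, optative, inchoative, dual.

Attach polarity affirmative -ve → choluve.
Attach mood optative -ach → choluveach.
number = dual: zero marking, form stays choluveach.
Attach aspect inchoative -wel → choluveachwel.
Apply vowel deletion: choluveachwel → choluvachwel.

choluvachwel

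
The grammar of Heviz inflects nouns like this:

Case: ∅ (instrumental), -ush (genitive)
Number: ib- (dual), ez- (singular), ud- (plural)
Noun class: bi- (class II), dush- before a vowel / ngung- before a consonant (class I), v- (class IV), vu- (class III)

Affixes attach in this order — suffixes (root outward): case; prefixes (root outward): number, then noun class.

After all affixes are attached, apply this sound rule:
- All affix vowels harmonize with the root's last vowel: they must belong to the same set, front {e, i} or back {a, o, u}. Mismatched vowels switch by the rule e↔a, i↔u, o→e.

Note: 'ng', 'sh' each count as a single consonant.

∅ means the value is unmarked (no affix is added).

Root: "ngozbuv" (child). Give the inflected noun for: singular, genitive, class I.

Attach number singular ez- → ezngozbuv.
Attach noun class class I dush- (before vowel 'e') → dushezngozbuv.
Attach case genitive -ush → dushezngozbuvush.
Apply vowel harmony: dushezngozbuvush → dushazngozbuvush.

dushazngozbuvush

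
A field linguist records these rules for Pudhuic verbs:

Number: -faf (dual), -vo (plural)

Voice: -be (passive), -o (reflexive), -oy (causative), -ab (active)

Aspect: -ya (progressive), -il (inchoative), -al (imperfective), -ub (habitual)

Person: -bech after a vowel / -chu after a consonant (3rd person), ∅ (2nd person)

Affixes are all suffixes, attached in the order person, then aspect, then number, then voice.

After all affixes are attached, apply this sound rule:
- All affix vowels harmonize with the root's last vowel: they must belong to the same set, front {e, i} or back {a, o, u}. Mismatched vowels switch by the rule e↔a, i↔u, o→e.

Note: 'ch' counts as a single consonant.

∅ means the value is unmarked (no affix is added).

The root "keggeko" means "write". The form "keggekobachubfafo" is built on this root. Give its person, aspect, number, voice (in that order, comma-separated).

3rd person, habitual, dual, reflexive

Segment: keggeko-bech-ub-faf-o.
person: -bech/chu → 3rd person.
aspect: -ub → habitual.
number: -faf → dual.
voice: -o → reflexive.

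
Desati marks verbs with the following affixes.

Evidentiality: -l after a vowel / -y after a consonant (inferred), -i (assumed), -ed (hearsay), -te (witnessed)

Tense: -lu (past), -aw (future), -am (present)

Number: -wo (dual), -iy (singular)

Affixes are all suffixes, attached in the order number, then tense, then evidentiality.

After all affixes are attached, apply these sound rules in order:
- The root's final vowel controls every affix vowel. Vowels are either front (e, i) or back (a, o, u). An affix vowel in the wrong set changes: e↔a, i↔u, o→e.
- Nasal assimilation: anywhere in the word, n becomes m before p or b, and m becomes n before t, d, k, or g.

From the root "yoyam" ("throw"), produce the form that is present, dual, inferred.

yoyamwoamy

Attach number dual -wo → yoyamwo.
Attach tense present -am → yoyamwoam.
Attach evidentiality inferred -y (after consonant 'm') → yoyamwoamy.
Vowel harmony: no change.
Nasal assimilation: no change.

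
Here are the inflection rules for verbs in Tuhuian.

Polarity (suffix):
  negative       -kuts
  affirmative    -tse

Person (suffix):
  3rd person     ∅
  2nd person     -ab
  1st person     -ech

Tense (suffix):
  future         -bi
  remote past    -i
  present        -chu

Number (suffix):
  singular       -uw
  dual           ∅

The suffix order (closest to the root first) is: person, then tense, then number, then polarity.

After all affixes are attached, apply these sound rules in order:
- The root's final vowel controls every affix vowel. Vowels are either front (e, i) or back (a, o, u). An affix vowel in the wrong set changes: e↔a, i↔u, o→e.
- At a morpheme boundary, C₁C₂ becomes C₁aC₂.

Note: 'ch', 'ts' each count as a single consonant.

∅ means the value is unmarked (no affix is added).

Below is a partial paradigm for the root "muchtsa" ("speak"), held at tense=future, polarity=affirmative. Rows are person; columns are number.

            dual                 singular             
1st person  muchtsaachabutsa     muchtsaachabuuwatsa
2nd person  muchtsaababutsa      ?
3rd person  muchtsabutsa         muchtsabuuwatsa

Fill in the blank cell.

Attach person 2nd person -ab → muchtsaab.
Attach tense future -bi → muchtsaabbi.
Attach number singular -uw → muchtsaabbiuw.
Attach polarity affirmative -tse → muchtsaabbiuwtse.
Apply vowel harmony: muchtsaabbiuwtse → muchtsaabbuuwtsa.
Apply epenthesis: muchtsaabbuuwtsa → muchtsaababuuwatsa.

muchtsaababuuwatsa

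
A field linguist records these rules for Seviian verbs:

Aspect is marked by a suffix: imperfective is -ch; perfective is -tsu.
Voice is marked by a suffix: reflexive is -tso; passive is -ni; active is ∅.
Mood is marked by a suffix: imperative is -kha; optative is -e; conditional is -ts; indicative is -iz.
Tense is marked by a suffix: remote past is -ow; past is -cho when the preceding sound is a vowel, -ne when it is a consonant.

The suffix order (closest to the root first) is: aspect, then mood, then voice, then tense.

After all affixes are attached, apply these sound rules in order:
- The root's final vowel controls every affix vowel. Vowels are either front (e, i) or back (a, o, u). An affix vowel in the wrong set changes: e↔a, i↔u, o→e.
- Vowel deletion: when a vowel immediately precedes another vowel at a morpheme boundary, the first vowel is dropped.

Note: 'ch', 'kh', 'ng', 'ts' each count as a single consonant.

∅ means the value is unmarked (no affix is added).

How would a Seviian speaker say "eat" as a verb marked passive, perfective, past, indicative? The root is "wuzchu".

Attach aspect perfective -tsu → wuzchutsu.
Attach mood indicative -iz → wuzchutsuiz.
Attach voice passive -ni → wuzchutsuizni.
Attach tense past -cho (after vowel 'i') → wuzchutsuiznicho.
Apply vowel harmony: wuzchutsuiznicho → wuzchutsuuznucho.
Apply vowel deletion: wuzchutsuuznucho → wuzchutsuznucho.

wuzchutsuznucho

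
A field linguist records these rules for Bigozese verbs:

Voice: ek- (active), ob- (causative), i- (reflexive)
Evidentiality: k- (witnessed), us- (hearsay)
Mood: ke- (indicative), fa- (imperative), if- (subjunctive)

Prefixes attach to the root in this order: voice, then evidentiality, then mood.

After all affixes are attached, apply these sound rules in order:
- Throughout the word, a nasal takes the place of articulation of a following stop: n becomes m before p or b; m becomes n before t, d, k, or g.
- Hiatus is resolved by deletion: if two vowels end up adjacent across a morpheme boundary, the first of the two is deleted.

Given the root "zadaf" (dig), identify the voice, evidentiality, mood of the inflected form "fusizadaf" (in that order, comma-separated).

reflexive, hearsay, imperative

Segment: fa-us-i-zadaf.
voice: i- → reflexive.
evidentiality: us- → hearsay.
mood: fa- → imperative.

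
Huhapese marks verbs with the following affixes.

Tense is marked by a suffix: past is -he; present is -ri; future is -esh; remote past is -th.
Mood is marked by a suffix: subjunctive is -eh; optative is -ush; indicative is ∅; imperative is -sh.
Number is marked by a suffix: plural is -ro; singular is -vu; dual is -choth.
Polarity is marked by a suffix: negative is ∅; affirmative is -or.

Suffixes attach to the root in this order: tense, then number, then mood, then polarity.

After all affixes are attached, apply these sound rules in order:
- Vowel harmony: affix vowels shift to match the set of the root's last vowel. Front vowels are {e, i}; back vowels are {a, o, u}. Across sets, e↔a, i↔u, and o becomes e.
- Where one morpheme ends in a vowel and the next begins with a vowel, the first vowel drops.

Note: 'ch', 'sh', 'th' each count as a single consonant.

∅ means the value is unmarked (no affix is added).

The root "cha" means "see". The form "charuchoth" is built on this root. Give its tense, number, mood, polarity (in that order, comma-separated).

present, dual, indicative, negative

Segment: cha-ri-choth.
tense: -ri → present.
number: -choth → dual.
mood: ∅ → indicative.
polarity: ∅ → negative.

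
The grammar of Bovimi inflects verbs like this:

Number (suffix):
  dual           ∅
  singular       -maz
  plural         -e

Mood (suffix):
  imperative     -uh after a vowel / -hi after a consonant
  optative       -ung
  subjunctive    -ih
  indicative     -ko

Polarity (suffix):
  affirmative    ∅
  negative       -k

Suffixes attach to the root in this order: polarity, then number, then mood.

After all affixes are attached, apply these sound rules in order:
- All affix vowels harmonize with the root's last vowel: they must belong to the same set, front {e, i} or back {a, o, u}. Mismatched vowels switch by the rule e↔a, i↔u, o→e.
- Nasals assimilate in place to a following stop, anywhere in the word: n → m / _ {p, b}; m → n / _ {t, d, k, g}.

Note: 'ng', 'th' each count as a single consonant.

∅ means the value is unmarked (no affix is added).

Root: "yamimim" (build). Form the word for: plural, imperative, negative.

Attach polarity negative -k → yamimimk.
Attach number plural -e → yamimimke.
Attach mood imperative -uh (after vowel 'e') → yamimimkeuh.
Apply vowel harmony: yamimimkeuh → yamimimkeih.
Apply nasal assimilation: yamimimkeih → yamiminkeih.

yamiminkeih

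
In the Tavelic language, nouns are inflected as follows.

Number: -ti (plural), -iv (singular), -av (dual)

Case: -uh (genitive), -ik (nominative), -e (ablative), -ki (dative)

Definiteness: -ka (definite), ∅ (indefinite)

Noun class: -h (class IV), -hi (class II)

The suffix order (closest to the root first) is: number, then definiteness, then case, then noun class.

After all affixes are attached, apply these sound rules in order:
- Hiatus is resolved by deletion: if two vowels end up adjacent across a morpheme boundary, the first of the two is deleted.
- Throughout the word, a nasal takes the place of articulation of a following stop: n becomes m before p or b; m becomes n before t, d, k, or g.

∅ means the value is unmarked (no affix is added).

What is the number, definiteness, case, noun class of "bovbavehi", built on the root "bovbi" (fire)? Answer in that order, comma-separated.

dual, indefinite, ablative, class II

Segment: bovbi-av-e-hi.
number: -av → dual.
definiteness: ∅ → indefinite.
case: -e → ablative.
noun class: -hi → class II.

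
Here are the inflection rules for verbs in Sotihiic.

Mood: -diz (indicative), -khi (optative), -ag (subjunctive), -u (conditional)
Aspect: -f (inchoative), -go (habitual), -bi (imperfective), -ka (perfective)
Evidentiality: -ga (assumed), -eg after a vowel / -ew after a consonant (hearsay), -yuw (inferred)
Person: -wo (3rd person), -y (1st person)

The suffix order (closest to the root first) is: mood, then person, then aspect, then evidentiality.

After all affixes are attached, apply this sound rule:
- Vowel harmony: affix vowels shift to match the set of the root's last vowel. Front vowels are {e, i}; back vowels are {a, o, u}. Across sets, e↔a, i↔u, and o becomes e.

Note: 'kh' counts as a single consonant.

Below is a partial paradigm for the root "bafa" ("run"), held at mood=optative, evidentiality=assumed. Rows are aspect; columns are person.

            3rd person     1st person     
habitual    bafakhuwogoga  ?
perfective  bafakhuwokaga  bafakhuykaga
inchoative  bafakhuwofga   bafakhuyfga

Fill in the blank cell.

Attach mood optative -khi → bafakhi.
Attach person 1st person -y → bafakhiy.
Attach aspect habitual -go → bafakhiygo.
Attach evidentiality assumed -ga → bafakhiygoga.
Apply vowel harmony: bafakhiygoga → bafakhuygoga.

bafakhuygoga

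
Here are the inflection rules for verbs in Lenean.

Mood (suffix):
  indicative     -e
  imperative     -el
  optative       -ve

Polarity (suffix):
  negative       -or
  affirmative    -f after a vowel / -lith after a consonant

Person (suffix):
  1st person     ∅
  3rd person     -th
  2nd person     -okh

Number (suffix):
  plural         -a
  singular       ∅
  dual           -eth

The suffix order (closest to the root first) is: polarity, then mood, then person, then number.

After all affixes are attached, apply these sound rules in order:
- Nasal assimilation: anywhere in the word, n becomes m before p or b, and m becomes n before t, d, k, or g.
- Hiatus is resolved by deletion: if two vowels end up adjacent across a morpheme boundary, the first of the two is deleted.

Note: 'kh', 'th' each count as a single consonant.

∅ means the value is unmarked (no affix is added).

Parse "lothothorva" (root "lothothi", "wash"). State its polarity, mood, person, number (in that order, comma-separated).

Segment: lothothi-or-ve-a.
polarity: -or → negative.
mood: -ve → optative.
person: ∅ → 1st person.
number: -a → plural.

negative, optative, 1st person, plural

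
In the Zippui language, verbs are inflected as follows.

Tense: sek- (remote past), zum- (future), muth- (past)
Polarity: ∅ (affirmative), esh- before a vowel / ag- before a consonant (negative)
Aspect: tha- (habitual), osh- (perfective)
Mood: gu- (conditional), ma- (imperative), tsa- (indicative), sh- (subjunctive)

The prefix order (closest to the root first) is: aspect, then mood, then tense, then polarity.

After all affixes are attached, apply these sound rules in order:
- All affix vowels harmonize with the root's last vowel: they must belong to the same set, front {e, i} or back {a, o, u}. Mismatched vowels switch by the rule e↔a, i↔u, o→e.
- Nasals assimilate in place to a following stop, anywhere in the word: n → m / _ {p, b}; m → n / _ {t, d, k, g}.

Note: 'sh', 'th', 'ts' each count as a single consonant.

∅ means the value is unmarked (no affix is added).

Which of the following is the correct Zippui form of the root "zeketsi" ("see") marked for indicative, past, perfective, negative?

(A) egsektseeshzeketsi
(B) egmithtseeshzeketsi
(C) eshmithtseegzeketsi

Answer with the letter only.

Attach aspect perfective osh- → oshzeketsi.
Attach mood indicative tsa- → tsaoshzeketsi.
Attach tense past muth- → muthtsaoshzeketsi.
Attach polarity negative ag- (before consonant 'm') → agmuthtsaoshzeketsi.
Apply vowel harmony: agmuthtsaoshzeketsi → egmithtseeshzeketsi.
Nasal assimilation: no change.
So the correct form is egmithtseeshzeketsi, option (B).
(C) eshmithtseegzeketsi is wrong: it has the affixes in the wrong order.
(A) egsektseeshzeketsi is wrong: it uses remote past instead of past for tense.

B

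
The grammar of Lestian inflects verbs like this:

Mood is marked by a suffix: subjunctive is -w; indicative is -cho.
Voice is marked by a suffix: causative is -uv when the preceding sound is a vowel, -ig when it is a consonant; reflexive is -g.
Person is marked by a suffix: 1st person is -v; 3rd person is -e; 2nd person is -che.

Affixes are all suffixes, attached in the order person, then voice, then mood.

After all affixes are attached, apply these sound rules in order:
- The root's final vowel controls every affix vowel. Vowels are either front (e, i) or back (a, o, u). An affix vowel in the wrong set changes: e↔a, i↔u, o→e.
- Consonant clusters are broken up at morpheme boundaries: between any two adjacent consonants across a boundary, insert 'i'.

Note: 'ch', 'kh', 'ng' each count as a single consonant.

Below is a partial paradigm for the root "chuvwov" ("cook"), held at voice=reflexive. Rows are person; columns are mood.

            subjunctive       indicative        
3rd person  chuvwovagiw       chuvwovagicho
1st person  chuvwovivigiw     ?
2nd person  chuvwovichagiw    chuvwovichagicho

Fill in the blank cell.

Attach person 1st person -v → chuvwovv.
Attach voice reflexive -g → chuvwovvg.
Attach mood indicative -cho → chuvwovvgcho.
Vowel harmony: no change.
Apply epenthesis: chuvwovvgcho → chuvwovivigicho.

chuvwovivigicho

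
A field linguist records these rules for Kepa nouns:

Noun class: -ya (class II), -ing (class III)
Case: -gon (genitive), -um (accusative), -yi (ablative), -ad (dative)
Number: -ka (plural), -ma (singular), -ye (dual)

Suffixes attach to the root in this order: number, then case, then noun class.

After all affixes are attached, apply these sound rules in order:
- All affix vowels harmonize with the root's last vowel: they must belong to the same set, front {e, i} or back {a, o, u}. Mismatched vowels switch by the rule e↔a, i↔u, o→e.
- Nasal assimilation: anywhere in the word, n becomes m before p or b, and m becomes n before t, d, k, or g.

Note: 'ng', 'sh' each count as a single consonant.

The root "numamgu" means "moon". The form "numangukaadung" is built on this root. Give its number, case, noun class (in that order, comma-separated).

plural, dative, class III

Segment: numamgu-ka-ad-ing.
number: -ka → plural.
case: -ad → dative.
noun class: -ing → class III.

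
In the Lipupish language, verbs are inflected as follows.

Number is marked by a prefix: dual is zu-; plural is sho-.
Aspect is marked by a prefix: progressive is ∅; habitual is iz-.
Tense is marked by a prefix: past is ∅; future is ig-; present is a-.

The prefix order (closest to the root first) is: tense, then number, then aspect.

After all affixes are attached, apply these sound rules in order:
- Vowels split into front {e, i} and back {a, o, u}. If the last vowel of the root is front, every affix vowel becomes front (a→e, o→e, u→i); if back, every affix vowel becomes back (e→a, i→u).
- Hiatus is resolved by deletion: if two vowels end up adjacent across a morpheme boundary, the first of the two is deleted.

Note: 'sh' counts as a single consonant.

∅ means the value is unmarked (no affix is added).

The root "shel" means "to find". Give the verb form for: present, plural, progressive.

sheshel

Attach tense present a- → ashel.
Attach number plural sho- → shoashel.
aspect = progressive: zero marking, form stays shoashel.
Apply vowel harmony: shoashel → sheeshel.
Apply vowel deletion: sheeshel → sheshel.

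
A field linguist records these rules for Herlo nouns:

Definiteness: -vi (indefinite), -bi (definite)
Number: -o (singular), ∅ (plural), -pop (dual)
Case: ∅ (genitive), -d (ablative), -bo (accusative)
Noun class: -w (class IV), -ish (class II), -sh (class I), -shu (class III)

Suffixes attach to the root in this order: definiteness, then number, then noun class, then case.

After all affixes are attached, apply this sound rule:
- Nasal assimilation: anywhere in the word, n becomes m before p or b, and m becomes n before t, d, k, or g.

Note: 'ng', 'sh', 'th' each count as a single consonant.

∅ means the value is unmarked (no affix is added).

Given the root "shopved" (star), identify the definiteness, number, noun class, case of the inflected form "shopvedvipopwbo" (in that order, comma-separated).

indefinite, dual, class IV, accusative

Segment: shopved-vi-pop-w-bo.
definiteness: -vi → indefinite.
number: -pop → dual.
noun class: -w → class IV.
case: -bo → accusative.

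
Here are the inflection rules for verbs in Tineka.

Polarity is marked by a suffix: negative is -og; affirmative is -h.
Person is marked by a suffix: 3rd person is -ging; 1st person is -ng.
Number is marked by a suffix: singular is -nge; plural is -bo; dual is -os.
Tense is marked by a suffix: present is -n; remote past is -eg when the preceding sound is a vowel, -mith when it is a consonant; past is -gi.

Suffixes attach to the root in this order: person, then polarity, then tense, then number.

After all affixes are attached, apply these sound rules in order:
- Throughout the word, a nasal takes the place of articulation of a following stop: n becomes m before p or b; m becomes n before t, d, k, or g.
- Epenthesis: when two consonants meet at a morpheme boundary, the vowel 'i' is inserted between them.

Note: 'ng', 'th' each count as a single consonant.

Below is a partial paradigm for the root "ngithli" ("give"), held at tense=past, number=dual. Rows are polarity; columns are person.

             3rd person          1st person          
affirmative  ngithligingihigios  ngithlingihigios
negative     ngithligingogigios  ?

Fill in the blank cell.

ngithlingogigios

Attach person 1st person -ng → ngithling.
Attach polarity negative -og → ngithlingog.
Attach tense past -gi → ngithlingoggi.
Attach number dual -os → ngithlingoggios.
Nasal assimilation: no change.
Apply epenthesis: ngithlingoggios → ngithlingogigios.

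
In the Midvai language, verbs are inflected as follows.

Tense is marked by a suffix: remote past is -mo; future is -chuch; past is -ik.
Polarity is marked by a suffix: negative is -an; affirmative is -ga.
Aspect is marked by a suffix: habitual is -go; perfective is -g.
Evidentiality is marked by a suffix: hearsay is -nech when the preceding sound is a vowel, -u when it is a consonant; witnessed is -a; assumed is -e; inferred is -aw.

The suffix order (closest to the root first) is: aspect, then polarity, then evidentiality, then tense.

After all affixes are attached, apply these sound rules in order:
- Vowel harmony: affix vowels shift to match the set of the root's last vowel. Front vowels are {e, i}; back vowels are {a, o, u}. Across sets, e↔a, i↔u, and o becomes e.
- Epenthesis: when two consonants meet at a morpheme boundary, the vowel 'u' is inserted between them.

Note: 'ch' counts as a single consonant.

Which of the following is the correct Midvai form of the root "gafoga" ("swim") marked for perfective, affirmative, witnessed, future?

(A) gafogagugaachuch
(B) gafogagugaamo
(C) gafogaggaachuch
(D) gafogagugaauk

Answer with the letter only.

Attach aspect perfective -g → gafogag.
Attach polarity affirmative -ga → gafogagga.
Attach evidentiality witnessed -a → gafogaggaa.
Attach tense future -chuch → gafogaggaachuch.
Vowel harmony: no change.
Apply epenthesis: gafogaggaachuch → gafogagugaachuch.
So the correct form is gafogagugaachuch, option (A).
(C) gafogaggaachuch is wrong: it fails to apply the sound rule(s).
(D) gafogagugaauk is wrong: it uses past instead of future for tense.
(B) gafogagugaamo is wrong: it uses remote past instead of future for tense.

A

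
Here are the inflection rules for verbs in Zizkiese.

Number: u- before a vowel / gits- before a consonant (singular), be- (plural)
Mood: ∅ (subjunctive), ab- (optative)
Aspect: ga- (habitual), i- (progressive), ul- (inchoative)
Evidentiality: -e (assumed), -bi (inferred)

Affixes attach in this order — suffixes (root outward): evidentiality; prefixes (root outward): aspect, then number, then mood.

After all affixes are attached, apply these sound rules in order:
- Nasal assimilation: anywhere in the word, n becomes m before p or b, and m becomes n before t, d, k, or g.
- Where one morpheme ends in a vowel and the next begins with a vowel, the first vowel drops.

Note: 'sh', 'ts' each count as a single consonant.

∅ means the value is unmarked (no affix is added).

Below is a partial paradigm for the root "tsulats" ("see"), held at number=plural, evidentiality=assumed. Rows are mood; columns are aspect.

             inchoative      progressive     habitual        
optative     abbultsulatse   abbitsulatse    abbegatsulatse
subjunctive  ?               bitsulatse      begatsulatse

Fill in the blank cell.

Attach aspect inchoative ul- → ultsulats.
Attach number plural be- → beultsulats.
Attach evidentiality assumed -e → beultsulatse.
mood = subjunctive: zero marking, form stays beultsulatse.
Nasal assimilation: no change.
Apply vowel deletion: beultsulatse → bultsulatse.

bultsulatse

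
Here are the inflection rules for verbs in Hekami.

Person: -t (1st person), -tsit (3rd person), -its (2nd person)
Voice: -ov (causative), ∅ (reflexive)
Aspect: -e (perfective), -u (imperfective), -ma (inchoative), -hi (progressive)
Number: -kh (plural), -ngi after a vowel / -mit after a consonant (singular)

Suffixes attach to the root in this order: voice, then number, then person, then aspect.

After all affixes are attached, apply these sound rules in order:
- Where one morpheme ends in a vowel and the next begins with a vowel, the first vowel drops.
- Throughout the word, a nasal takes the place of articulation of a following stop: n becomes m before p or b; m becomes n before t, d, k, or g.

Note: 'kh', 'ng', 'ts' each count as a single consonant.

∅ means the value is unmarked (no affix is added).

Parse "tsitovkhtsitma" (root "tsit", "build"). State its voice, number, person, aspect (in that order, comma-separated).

causative, plural, 3rd person, inchoative

Segment: tsit-ov-kh-tsit-ma.
voice: -ov → causative.
number: -kh → plural.
person: -tsit → 3rd person.
aspect: -ma → inchoative.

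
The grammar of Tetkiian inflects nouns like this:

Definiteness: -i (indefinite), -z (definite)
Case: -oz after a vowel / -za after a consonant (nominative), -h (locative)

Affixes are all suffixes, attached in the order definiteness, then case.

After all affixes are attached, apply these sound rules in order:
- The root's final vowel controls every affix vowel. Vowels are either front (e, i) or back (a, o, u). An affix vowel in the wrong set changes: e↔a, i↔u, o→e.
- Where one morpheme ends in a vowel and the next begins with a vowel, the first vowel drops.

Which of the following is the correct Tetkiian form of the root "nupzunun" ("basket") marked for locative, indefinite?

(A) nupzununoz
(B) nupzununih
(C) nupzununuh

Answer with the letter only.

Attach definiteness indefinite -i → nupzununi.
Attach case locative -h → nupzununih.
Apply vowel harmony: nupzununih → nupzununuh.
Vowel deletion: no change.
So the correct form is nupzununuh, option (C).
(A) nupzununoz is wrong: it uses nominative instead of locative for case.
(B) nupzununih is wrong: it fails to apply the sound rule(s).

C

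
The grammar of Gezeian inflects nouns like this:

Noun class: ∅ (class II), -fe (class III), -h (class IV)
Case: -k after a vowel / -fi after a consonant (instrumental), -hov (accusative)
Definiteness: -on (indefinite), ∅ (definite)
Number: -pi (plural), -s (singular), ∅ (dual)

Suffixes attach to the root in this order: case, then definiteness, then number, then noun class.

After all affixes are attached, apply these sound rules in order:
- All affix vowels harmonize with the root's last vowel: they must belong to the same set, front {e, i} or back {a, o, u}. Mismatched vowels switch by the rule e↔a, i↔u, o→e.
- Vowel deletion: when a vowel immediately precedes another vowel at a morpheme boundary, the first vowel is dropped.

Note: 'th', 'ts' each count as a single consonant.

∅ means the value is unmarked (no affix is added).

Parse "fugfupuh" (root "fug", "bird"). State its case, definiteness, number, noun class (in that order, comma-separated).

instrumental, definite, plural, class IV

Segment: fug-fi-pi-h.
case: -k/fi → instrumental.
definiteness: ∅ → definite.
number: -pi → plural.
noun class: -h → class IV.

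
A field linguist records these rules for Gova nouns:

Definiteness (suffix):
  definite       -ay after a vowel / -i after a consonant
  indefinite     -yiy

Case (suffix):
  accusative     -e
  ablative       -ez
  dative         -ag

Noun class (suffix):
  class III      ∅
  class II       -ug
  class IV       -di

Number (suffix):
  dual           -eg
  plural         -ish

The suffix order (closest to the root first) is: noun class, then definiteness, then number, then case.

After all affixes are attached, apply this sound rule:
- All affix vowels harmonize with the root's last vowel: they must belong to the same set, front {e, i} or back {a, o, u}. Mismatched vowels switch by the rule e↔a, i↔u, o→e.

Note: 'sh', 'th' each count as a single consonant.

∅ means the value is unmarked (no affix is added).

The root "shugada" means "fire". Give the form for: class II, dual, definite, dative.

Attach noun class class II -ug → shugadaug.
Attach definiteness definite -i (after consonant 'g') → shugadaugi.
Attach number dual -eg → shugadaugieg.
Attach case dative -ag → shugadaugiegag.
Apply vowel harmony: shugadaugiegag → shugadauguagag.

shugadauguagag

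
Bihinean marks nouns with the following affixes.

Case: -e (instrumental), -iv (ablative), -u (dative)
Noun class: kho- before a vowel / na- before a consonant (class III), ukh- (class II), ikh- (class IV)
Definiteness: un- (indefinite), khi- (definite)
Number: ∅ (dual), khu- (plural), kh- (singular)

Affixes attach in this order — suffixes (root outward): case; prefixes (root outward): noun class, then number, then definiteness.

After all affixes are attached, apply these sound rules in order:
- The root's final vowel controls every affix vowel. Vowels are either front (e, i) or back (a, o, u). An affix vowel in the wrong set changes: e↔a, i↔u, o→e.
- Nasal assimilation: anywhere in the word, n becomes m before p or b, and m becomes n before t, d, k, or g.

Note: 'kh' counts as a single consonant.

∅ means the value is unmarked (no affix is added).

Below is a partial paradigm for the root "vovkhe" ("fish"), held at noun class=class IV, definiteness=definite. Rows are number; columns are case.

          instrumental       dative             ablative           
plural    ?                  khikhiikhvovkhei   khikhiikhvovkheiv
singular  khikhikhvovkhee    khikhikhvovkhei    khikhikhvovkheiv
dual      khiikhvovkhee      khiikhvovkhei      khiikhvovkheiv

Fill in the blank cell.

Attach noun class class IV ikh- → ikhvovkhe.
Attach number plural khu- → khuikhvovkhe.
Attach definiteness definite khi- → khikhuikhvovkhe.
Attach case instrumental -e → khikhuikhvovkhee.
Apply vowel harmony: khikhuikhvovkhee → khikhiikhvovkhee.
Nasal assimilation: no change.

khikhiikhvovkhee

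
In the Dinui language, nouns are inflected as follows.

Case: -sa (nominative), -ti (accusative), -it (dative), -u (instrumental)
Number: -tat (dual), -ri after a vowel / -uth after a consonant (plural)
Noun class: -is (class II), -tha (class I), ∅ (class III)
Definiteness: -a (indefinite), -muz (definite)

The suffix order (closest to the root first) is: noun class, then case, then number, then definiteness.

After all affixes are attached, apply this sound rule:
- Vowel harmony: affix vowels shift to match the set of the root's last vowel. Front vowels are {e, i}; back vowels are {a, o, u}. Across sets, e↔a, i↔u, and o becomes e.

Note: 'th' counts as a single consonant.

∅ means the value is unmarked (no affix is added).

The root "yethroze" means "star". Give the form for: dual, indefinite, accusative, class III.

noun class = class III: zero marking, form stays yethroze.
Attach case accusative -ti → yethrozeti.
Attach number dual -tat → yethrozetitat.
Attach definiteness indefinite -a → yethrozetitata.
Apply vowel harmony: yethrozetitata → yethrozetitete.

yethrozetitete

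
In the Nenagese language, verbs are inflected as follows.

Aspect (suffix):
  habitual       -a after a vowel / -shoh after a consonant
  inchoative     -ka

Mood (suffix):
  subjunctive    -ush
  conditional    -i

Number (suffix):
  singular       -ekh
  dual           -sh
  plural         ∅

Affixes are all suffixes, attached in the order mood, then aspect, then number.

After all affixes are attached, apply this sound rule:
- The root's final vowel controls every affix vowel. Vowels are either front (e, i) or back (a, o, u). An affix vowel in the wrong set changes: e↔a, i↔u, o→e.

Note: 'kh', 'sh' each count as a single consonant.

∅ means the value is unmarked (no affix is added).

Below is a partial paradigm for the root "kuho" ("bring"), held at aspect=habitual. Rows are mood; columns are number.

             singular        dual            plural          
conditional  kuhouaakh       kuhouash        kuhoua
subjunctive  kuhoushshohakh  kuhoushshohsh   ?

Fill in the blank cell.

kuhoushshoh

Attach mood subjunctive -ush → kuhoush.
Attach aspect habitual -shoh (after consonant 'sh') → kuhoushshoh.
number = plural: zero marking, form stays kuhoushshoh.
Vowel harmony: no change.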